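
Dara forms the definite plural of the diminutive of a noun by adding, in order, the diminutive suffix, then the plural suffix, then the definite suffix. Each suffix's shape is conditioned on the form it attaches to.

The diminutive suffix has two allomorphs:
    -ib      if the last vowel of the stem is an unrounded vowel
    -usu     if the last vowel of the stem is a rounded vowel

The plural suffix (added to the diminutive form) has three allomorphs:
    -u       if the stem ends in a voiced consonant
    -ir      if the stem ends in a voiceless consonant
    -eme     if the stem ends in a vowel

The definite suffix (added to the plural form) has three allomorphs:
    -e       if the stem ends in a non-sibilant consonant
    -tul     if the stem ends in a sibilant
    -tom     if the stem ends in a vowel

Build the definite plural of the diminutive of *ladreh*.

The last vowel of *ladreh* is /e/, which is an unrounded vowel, so the diminutive suffix is -ib, giving *ladrehib*.
The diminutive form *ladrehib*: final sound = /b/, a voiced consonant → -u → *ladrehibu*.
The plural form *ladrehibu*: final sound = /u/, a vowel → -tom → *ladrehibutom*.

ladrehibutom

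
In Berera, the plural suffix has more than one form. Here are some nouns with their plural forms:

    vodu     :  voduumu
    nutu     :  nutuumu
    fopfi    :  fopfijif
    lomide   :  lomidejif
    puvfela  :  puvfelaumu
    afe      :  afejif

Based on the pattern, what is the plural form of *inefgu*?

inefguumu

The suffix is conditioned by the last vowel: -jif when the last vowel of the stem is a front vowel (*fopfi*, *lomide*, *afe*); -umu when the last vowel of the stem is a back vowel (*vodu*, *nutu*, *puvfela*).
*inefgu* — last vowel /u/ (a back vowel) → -umu → *inefguumu*.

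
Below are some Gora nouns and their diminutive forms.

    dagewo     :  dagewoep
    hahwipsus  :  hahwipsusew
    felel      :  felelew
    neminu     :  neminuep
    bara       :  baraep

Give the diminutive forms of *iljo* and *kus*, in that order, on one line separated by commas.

iljoep, kusew

The pattern is consonant vs. vowel: -ew when the stem ends in a consonant (*hahwipsus*, *felel*); -ep when the stem ends in a vowel (*dagewo*, *neminu*, *bara*).
The final sound of *iljo* is /o/, which is a vowel, so the suffix is -ep, giving *iljoep*.
The final sound of *kus* is /s/, which is a consonant, so the suffix is -ew, giving *kusew*.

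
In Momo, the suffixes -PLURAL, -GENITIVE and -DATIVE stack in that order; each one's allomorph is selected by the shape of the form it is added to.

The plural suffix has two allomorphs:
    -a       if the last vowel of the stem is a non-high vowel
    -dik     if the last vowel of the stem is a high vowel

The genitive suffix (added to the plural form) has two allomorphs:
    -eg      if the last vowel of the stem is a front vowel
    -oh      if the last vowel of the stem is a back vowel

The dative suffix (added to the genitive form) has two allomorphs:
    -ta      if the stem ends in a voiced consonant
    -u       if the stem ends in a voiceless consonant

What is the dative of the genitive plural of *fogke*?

fogkeaohu

Since the last vowel of *fogke* is /e/ (a non-high vowel), it takes -a, giving *fogkea*.
The plural form *fogkea* — last vowel /a/ (a back vowel) → -oh → *fogkeaoh*.
Since the final consonant of the genitive form *fogkeaoh* is /h/ (voiceless), it takes -u, giving *fogkeaohu*.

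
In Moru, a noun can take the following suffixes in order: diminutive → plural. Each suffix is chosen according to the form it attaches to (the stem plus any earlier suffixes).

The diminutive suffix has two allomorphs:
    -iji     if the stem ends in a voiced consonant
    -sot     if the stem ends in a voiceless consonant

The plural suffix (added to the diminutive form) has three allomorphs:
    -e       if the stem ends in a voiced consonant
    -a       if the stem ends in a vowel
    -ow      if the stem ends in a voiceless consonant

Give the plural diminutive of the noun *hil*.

The final consonant of *hil* is /l/, which is voiced, so the diminutive suffix is -iji, giving *hiliji*.
Since the final sound of the diminutive form *hiliji* is /i/ (a vowel), it takes -a, giving *hilijia*.

hilijia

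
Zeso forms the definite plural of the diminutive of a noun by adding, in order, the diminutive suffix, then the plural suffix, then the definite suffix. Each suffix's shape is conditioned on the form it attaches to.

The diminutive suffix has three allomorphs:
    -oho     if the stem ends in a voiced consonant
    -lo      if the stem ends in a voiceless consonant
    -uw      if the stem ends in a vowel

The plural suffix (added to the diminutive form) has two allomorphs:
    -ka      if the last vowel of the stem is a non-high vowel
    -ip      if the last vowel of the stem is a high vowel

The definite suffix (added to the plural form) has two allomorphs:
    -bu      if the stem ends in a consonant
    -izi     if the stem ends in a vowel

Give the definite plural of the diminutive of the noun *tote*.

Since the final sound of *tote* is /e/ (a vowel), it takes -uw, giving *toteuw*.
The diminutive form *toteuw* — last vowel /u/ (a high vowel) → -ip → *toteuwip*.
The plural form *toteuwip* — final sound /p/ (a consonant) → -bu → *toteuwipbu*.

toteuwipbu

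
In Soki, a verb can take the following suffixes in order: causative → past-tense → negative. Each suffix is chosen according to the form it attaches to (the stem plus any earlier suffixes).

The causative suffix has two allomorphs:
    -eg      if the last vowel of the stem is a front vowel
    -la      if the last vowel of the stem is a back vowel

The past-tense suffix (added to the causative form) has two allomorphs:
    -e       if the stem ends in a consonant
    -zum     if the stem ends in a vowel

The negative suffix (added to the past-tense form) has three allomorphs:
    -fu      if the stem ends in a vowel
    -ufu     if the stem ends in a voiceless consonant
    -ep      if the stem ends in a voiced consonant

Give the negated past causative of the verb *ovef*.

ovefegefu

*ovef*: last vowel = /e/, a front vowel → -eg → *ovefeg*.
Since the final sound of the causative form *ovefeg* is /g/ (a consonant), it takes -e, giving *ovefege*.
Since the final sound of the past-tense form *ovefege* is /e/ (a vowel), it takes -fu, giving *ovefegefu*.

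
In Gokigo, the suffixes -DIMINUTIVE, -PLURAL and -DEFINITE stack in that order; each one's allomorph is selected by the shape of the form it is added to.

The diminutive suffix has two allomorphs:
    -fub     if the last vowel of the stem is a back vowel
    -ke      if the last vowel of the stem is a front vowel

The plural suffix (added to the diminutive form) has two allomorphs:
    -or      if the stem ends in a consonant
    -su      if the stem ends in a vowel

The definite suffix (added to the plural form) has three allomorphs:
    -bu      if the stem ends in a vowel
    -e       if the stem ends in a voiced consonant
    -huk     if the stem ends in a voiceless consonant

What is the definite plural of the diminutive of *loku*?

Since the last vowel of *loku* is /u/ (a back vowel), it takes -fub, giving *lokufub*.
The diminutive form *lokufub* — final sound /b/ (a consonant) → -or → *lokufubor*.
The plural form *lokufubor* — final sound /r/ (a voiced consonant) → -e → *lokufubore*.

lokufubore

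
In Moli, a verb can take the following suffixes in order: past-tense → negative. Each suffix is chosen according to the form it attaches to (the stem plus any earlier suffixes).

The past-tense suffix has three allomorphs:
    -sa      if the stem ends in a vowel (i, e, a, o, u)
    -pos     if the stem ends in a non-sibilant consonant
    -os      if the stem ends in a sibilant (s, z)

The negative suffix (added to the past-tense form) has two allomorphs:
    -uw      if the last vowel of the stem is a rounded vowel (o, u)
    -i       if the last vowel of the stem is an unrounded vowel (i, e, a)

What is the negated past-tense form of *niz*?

The final sound of *niz* is /z/, which is a sibilant, so the past-tense suffix is -os, giving *nizos*.
The past-tense form *nizos* — last vowel /o/ (a rounded vowel) → -uw → *nizosuw*.

nizosuw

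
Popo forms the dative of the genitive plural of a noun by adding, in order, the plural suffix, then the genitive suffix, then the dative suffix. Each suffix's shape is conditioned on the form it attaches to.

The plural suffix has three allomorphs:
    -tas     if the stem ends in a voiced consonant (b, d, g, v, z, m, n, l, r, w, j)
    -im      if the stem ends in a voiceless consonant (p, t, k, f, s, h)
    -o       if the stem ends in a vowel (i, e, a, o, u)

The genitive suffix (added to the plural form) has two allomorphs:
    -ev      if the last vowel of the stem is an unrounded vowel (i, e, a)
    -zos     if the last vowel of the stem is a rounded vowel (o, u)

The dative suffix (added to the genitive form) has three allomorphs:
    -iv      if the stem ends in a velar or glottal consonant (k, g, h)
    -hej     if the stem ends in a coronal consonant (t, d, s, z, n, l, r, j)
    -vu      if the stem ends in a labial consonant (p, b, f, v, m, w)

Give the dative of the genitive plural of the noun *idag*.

idagtasevvu

The final sound of *idag* is /g/, which is a voiced consonant, so the plural suffix is -tas, giving *idagtas*.
Since the last vowel of the plural form *idagtas* is /a/ (an unrounded vowel), it takes -ev, giving *idagtasev*.
Since the final consonant of the genitive form *idagtasev* is /v/ (labial), it takes -vu, giving *idagtasevvu*.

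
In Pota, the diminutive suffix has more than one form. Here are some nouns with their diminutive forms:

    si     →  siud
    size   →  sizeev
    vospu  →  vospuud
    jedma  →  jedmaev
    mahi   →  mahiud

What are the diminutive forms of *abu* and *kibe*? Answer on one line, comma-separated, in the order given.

abuud, kibeev

The suffix is conditioned by the last vowel: -ud when the last vowel of the stem is a high vowel (*si*, *vospu*, *mahi*); -ev when the last vowel of the stem is a non-high vowel (*size*, *jedma*).
*abu* — last vowel /u/ (a high vowel) → -ud → *abuud*.
*kibe* — last vowel /e/ (a non-high vowel) → -ev → *kibeev*.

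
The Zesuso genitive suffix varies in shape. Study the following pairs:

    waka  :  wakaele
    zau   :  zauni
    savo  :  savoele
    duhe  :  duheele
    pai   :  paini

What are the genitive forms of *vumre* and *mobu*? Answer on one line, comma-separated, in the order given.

The suffix is conditioned by the last vowel: -ni when the last vowel of the stem is a high vowel (*zau*, *pai*); -ele when the last vowel of the stem is a non-high vowel (*waka*, *savo*, *duhe*).
*vumre* — last vowel /e/ (a non-high vowel) → -ele → *vumreele*.
*mobu*: last vowel = /u/, a high vowel → -ni → *mobuni*.

vumreele, mobuni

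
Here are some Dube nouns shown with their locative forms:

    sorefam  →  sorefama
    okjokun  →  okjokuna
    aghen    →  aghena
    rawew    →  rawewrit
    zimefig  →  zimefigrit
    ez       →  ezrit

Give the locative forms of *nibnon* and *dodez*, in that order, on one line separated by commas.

nibnona, dodezrit

The alternation tracks the final consonant of the stem — -a when the stem ends in a nasal (*sorefam*, *okjokun*, *aghen*); -rit when the stem ends in a non-nasal consonant (*rawew*, *zimefig*, *ez*).
*nibnon* — final consonant /n/ (a nasal) → -a → *nibnona*.
*dodez*: final consonant = /z/, non-nasal → -rit → *dodezrit*.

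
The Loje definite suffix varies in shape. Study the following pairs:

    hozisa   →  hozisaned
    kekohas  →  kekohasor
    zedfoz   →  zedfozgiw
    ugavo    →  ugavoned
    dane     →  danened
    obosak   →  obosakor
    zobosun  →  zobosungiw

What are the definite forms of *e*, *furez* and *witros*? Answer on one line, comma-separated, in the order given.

ened, furezgiw, witrosor

The alternation tracks the final sound of the stem — -or when the stem ends in a voiceless consonant (*kekohas*, *obosak*); -giw when the stem ends in a voiced consonant (*zedfoz*, *zobosun*); -ned when the stem ends in a vowel (*hozisa*, *ugavo*, *dane*).
The final sound of *e* is /e/, which is a vowel, so the suffix is -ned, giving *ened*.
The final sound of *furez* is /z/, which is a voiced consonant, so the suffix is -giw, giving *furezgiw*.
*witros*: final sound = /s/, a voiceless consonant → -or → *witrosor*.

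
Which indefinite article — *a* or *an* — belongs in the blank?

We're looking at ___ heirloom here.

an

The indefinite article is chosen by the initial *sound* of the following word, not its spelling.
*heirloom* begins with the sound /ɛ/ (silent h) — a vowel sound.
So the article is *an*: We're looking at an heirloom here.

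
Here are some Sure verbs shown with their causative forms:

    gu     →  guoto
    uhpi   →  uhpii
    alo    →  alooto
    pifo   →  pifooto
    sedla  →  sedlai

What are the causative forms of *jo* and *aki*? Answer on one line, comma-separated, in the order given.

jooto, akii

The suffix is conditioned by the last vowel: -oto when the last vowel of the stem is a rounded vowel (*gu*, *alo*, *pifo*); -i when the last vowel of the stem is an unrounded vowel (*uhpi*, *sedla*).
*jo*: last vowel = /o/, a rounded vowel → -oto → *jooto*.
Since the last vowel of *aki* is /i/ (an unrounded vowel), it takes -i, giving *akii*.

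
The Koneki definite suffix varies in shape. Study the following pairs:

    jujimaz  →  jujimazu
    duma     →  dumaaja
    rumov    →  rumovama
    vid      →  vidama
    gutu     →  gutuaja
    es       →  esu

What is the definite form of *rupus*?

The suffix is conditioned by the final sound: -u when the stem ends in a sibilant (*jujimaz*, *es*); -ama when the stem ends in a non-sibilant consonant (*rumov*, *vid*); -aja when the stem ends in a vowel (*duma*, *gutu*).
Since the final sound of *rupus* is /s/ (a sibilant), it takes -u, giving *rupusu*.

rupusu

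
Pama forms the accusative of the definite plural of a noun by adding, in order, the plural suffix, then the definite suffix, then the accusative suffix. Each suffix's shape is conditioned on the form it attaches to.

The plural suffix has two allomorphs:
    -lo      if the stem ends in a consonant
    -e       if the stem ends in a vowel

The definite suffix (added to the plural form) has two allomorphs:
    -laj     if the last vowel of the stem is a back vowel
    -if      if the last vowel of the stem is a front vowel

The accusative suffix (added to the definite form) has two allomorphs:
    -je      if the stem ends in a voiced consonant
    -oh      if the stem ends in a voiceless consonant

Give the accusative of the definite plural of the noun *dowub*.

dowublolajje

*dowub*: final sound = /b/, a consonant → -lo → *dowublo*.
The last vowel of the plural form *dowublo* is /o/, which is a back vowel, so the definite suffix is -laj, giving *dowublolaj*.
The definite form *dowublolaj*: final consonant = /j/, voiced → -je → *dowublolajje*.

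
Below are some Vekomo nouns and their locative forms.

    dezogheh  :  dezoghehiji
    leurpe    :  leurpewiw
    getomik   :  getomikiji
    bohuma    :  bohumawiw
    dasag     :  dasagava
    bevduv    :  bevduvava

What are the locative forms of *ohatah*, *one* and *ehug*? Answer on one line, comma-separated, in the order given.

ohatahiji, onewiw, ehugava

Looking at the final sound of each stem: -iji when the stem ends in a voiceless consonant (*dezogheh*, *getomik*); -ava when the stem ends in a voiced consonant (*dasag*, *bevduv*); -wiw when the stem ends in a vowel (*leurpe*, *bohuma*).
The final sound of *ohatah* is /h/, which is a voiceless consonant, so the suffix is -iji, giving *ohatahiji*.
*one*: final sound = /e/, a vowel → -wiw → *onewiw*.
*ehug* — final sound /g/ (a voiced consonant) → -ava → *ehugava*.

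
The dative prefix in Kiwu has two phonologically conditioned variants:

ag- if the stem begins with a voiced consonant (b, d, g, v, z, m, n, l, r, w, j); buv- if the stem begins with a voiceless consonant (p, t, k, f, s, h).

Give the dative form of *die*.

agdie

Since the first consonant of *die* is /d/ (voiced), it takes ag-, giving *agdie*.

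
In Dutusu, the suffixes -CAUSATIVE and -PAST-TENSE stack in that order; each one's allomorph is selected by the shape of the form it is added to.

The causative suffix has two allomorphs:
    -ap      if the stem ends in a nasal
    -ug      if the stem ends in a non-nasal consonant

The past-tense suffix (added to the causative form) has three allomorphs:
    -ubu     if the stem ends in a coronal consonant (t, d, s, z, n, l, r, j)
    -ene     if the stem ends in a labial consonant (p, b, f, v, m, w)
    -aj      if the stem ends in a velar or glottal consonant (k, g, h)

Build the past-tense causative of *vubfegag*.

vubfegagugaj

Since the final consonant of *vubfegag* is /g/ (non-nasal), it takes -ug, giving *vubfegagug*.
The causative form *vubfegagug*: final consonant = /g/, velar/glottal → -aj → *vubfegagugaj*.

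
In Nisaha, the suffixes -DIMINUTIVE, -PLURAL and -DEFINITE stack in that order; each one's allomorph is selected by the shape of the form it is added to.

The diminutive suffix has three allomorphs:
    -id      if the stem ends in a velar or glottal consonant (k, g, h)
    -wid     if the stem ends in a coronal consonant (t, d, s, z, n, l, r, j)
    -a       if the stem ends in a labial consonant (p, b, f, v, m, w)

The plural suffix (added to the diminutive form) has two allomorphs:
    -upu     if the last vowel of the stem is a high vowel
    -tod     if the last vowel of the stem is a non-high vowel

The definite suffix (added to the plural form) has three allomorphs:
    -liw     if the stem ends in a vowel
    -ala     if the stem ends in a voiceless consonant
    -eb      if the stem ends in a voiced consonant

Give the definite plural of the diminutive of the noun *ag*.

agidupuliw

*ag*: final consonant = /g/, velar/glottal → -id → *agid*.
The diminutive form *agid*: last vowel = /i/, a high vowel → -upu → *agidupu*.
Since the final sound of the plural form *agidupu* is /u/ (a vowel), it takes -liw, giving *agidupuliw*.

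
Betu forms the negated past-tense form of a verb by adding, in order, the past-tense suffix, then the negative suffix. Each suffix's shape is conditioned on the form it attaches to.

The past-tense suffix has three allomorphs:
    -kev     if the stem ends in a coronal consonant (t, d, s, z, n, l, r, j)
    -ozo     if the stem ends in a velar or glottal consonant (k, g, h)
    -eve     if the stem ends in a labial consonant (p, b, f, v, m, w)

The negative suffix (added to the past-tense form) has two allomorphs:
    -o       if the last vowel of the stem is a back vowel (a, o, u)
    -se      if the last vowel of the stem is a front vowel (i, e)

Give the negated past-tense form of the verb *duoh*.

duohozoo

Since the final consonant of *duoh* is /h/ (velar/glottal), it takes -ozo, giving *duohozo*.
The last vowel of the past-tense form *duohozo* is /o/, which is a back vowel, so the negative suffix is -o, giving *duohozoo*.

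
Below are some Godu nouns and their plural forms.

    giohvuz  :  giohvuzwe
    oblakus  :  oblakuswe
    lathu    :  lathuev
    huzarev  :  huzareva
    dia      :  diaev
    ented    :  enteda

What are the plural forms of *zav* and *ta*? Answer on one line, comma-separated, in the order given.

zava, taev

The alternation tracks the final sound of the stem — -we when the stem ends in a sibilant (*giohvuz*, *oblakus*); -a when the stem ends in a non-sibilant consonant (*huzarev*, *ented*); -ev when the stem ends in a vowel (*lathu*, *dia*).
*zav* — final sound /v/ (a non-sibilant consonant) → -a → *zava*.
Since the final sound of *ta* is /a/ (a vowel), it takes -ev, giving *taev*.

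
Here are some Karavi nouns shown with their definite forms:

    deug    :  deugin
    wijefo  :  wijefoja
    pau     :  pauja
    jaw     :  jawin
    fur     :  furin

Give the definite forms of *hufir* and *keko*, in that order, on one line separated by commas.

hufirin, kekoja

The alternation tracks the final sound of the stem — -in when the stem ends in a consonant (*deug*, *jaw*, *fur*); -ja when the stem ends in a vowel (*wijefo*, *pau*).
The final sound of *hufir* is /r/, which is a consonant, so the suffix is -in, giving *hufirin*.
*keko* — final sound /o/ (a vowel) → -ja → *kekoja*.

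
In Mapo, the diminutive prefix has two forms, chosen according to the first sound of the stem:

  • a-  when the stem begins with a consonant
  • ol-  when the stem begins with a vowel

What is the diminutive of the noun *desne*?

adesne

Since the first sound of *desne* is /d/ (a consonant), it takes a-, giving *adesne*.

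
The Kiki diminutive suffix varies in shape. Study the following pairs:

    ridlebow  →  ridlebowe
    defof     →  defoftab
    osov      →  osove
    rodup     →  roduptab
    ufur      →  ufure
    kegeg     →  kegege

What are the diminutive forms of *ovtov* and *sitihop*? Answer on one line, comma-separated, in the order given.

The pattern is voicing of the final consonant: -tab when the stem ends in a voiceless consonant (*defof*, *rodup*); -e when the stem ends in a voiced consonant (*ridlebow*, *osov*, *ufur*, *kegeg*).
Since the final consonant of *ovtov* is /v/ (voiced), it takes -e, giving *ovtove*.
*sitihop* — final consonant /p/ (voiceless) → -tab → *sitihoptab*.

ovtove, sitihoptab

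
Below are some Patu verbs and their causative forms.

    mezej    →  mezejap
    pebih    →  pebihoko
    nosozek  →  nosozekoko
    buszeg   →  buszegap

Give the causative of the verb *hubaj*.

The suffix is conditioned by the final consonant: -oko when the stem ends in a voiceless consonant (*pebih*, *nosozek*); -ap when the stem ends in a voiced consonant (*mezej*, *buszeg*).
*hubaj* — final consonant /j/ (voiced) → -ap → *hubajap*.

hubajap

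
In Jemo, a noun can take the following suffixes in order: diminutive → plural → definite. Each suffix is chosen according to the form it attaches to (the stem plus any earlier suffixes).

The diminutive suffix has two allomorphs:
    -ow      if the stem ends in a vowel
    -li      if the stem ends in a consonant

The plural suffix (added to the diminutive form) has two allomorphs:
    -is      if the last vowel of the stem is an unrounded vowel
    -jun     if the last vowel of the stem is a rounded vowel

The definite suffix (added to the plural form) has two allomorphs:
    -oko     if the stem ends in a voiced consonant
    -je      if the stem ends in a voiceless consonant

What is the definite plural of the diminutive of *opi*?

Since the final sound of *opi* is /i/ (a vowel), it takes -ow, giving *opiow*.
The diminutive form *opiow*: last vowel = /o/, a rounded vowel → -jun → *opiowjun*.
The plural form *opiowjun* — final consonant /n/ (voiced) → -oko → *opiowjunoko*.

opiowjunoko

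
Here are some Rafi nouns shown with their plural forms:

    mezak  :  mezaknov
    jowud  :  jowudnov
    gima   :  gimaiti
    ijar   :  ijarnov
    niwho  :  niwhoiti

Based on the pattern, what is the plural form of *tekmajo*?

tekmajoiti

The pattern is consonant vs. vowel: -nov when the stem ends in a consonant (*mezak*, *jowud*, *ijar*); -iti when the stem ends in a vowel (*gima*, *niwho*).
*tekmajo*: final sound = /o/, a vowel → -iti → *tekmajoiti*.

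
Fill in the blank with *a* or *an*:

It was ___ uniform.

The indefinite article is chosen by the initial *sound* of the following word, not its spelling.
*uniform* begins with the sound /juː/ (u pronounced /juː/) — a consonant sound.
So the article is *a*: It was a uniform.

a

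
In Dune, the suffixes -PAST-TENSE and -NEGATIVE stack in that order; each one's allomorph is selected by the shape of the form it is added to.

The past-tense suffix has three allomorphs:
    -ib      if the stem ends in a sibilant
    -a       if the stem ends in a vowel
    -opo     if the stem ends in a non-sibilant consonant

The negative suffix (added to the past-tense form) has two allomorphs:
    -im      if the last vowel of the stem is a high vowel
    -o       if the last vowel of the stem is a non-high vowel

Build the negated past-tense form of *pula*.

pulaao

*pula* — final sound /a/ (a vowel) → -a → *pulaa*.
The past-tense form *pulaa*: last vowel = /a/, a non-high vowel → -o → *pulaao*.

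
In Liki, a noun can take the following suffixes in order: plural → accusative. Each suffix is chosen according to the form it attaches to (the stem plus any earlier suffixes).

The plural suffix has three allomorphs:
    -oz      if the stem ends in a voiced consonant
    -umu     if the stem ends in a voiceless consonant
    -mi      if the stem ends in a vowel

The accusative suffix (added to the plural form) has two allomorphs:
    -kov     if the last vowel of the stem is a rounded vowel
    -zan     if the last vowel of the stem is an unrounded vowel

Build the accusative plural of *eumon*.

The final sound of *eumon* is /n/, which is a voiced consonant, so the plural suffix is -oz, giving *eumonoz*.
Since the last vowel of the plural form *eumonoz* is /o/ (a rounded vowel), it takes -kov, giving *eumonozkov*.

eumonozkov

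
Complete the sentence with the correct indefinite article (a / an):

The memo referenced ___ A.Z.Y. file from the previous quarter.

The indefinite article is chosen by the initial *sound* of the following word, not its spelling.
The initialism *A.Z.Y.* is read letter by letter; the first letter, A, is pronounced /eɪ/, which begins with a vowel sound.
So the article is *an*: The memo referenced an A.Z.Y. file from the previous quarter.

an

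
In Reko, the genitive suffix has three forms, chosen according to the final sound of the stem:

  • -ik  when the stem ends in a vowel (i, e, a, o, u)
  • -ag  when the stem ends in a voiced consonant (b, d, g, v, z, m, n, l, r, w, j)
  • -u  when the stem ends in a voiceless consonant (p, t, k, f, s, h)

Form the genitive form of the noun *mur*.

*mur*: final sound = /r/, a voiced consonant → -ag → *murag*.

murag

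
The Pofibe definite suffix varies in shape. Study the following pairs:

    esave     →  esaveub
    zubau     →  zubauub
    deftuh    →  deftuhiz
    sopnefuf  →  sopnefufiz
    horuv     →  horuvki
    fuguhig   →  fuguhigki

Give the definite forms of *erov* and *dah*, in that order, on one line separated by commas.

The suffix is conditioned by the final sound: -iz when the stem ends in a voiceless consonant (*deftuh*, *sopnefuf*); -ki when the stem ends in a voiced consonant (*horuv*, *fuguhig*); -ub when the stem ends in a vowel (*esave*, *zubau*).
Since the final sound of *erov* is /v/ (a voiced consonant), it takes -ki, giving *erovki*.
*dah*: final sound = /h/, a voiceless consonant → -iz → *dahiz*.

erovki, dahiz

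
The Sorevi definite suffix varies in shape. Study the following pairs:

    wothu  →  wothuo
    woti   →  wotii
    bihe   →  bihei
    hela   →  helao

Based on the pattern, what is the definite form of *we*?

wei

Looking at the last vowel of each stem: -i when the last vowel of the stem is a front vowel (*woti*, *bihe*); -o when the last vowel of the stem is a back vowel (*wothu*, *hela*).
*we*: last vowel = /e/, a front vowel → -i → *wei*.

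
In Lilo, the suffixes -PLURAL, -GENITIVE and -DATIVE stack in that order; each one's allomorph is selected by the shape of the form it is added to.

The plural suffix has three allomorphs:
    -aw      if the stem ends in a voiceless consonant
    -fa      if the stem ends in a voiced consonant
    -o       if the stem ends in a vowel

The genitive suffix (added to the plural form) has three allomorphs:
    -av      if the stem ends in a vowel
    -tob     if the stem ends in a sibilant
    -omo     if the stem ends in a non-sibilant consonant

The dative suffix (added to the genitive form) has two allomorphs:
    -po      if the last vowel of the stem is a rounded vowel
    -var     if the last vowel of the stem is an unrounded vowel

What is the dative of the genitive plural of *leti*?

*leti* — final sound /i/ (a vowel) → -o → *letio*.
The plural form *letio* — final sound /o/ (a vowel) → -av → *letioav*.
The genitive form *letioav*: last vowel = /a/, an unrounded vowel → -var → *letioavvar*.

letioavvar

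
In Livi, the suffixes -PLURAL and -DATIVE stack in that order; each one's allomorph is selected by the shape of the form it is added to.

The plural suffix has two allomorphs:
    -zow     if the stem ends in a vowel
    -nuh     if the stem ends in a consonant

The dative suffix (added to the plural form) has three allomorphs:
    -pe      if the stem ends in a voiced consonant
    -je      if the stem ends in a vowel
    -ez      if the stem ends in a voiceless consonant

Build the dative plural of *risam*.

*risam*: final sound = /m/, a consonant → -nuh → *risamnuh*.
Since the final sound of the plural form *risamnuh* is /h/ (a voiceless consonant), it takes -ez, giving *risamnuhez*.

risamnuhez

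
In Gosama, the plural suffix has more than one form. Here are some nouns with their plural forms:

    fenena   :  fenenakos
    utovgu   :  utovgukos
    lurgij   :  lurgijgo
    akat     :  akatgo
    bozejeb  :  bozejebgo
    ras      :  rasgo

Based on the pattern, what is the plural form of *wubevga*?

wubevgakos

Looking at the final sound of each stem: -go when the stem ends in a consonant (*lurgij*, *akat*, *bozejeb*, *ras*); -kos when the stem ends in a vowel (*fenena*, *utovgu*).
*wubevga*: final sound = /a/, a vowel → -kos → *wubevgakos*.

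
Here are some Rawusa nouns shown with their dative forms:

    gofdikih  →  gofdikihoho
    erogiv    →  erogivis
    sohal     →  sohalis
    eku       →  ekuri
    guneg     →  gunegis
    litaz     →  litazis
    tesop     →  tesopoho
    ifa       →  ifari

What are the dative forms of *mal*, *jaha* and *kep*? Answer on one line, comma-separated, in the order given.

malis, jahari, kepoho

The suffix is conditioned by the final sound: -oho when the stem ends in a voiceless consonant (*gofdikih*, *tesop*); -is when the stem ends in a voiced consonant (*erogiv*, *sohal*, *guneg*, *litaz*); -ri when the stem ends in a vowel (*eku*, *ifa*).
Since the final sound of *mal* is /l/ (a voiced consonant), it takes -is, giving *malis*.
Since the final sound of *jaha* is /a/ (a vowel), it takes -ri, giving *jahari*.
*kep*: final sound = /p/, a voiceless consonant → -oho → *kepoho*.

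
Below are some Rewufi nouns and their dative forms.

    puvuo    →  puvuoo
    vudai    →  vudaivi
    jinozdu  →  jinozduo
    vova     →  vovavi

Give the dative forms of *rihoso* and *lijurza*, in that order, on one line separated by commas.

rihosoo, lijurzavi

The pattern is rounding harmony: -o when the last vowel of the stem is a rounded vowel (*puvuo*, *jinozdu*); -vi when the last vowel of the stem is an unrounded vowel (*vudai*, *vova*).
Since the last vowel of *rihoso* is /o/ (a rounded vowel), it takes -o, giving *rihosoo*.
*lijurza* — last vowel /a/ (an unrounded vowel) → -vi → *lijurzavi*.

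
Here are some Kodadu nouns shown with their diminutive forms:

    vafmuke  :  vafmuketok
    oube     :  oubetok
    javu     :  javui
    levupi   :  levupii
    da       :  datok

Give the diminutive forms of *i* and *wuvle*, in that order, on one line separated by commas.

The pattern is height harmony: -i when the last vowel of the stem is a high vowel (*javu*, *levupi*); -tok when the last vowel of the stem is a non-high vowel (*vafmuke*, *oube*, *da*).
*i* — last vowel /i/ (a high vowel) → -i → *ii*.
*wuvle* — last vowel /e/ (a non-high vowel) → -tok → *wuvletok*.

ii, wuvletok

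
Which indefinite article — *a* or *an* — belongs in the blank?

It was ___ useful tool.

The indefinite article is chosen by the initial *sound* of the following word, not its spelling.
*useful* begins with the sound /juː/ (u pronounced /juː/) — a consonant sound.
So the article is *a*: It was a useful tool.

a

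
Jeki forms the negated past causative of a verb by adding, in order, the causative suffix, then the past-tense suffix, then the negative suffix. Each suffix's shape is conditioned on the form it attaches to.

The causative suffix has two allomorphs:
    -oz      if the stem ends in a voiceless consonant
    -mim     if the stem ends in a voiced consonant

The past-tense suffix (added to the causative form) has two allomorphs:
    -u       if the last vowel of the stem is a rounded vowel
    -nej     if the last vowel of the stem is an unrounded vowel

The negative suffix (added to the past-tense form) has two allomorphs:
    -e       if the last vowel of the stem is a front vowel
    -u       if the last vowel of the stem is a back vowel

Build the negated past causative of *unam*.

Since the final consonant of *unam* is /m/ (voiced), it takes -mim, giving *unammim*.
The causative form *unammim*: last vowel = /i/, an unrounded vowel → -nej → *unammimnej*.
Since the last vowel of the past-tense form *unammimnej* is /e/ (a front vowel), it takes -e, giving *unammimneje*.

unammimneje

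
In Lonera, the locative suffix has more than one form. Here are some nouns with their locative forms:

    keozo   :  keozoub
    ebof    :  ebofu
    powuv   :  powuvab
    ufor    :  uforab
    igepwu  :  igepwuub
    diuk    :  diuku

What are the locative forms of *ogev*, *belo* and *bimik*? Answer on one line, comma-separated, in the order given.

ogevab, beloub, bimiku

Looking at the final sound of each stem: -u when the stem ends in a voiceless consonant (*ebof*, *diuk*); -ab when the stem ends in a voiced consonant (*powuv*, *ufor*); -ub when the stem ends in a vowel (*keozo*, *igepwu*).
Since the final sound of *ogev* is /v/ (a voiced consonant), it takes -ab, giving *ogevab*.
The final sound of *belo* is /o/, which is a vowel, so the suffix is -ub, giving *beloub*.
*bimik* — final sound /k/ (a voiceless consonant) → -u → *bimiku*.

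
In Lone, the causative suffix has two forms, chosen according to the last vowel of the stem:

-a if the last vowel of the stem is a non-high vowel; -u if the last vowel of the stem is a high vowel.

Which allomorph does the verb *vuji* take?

*vuji*: last vowel = /i/, a high vowel → -u.

-u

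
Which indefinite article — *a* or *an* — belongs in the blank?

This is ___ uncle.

an

The indefinite article is chosen by the initial *sound* of the following word, not its spelling.
*uncle* begins with the sound /ʌ/ (u pronounced /ʌ/) — a vowel sound.
So the article is *an*: This is an uncle.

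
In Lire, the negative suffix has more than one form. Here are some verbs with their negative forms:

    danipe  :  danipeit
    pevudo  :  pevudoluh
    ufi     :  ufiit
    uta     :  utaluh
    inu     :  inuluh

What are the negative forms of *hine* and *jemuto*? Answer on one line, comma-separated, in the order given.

hineit, jemutoluh

The alternation tracks the last vowel of the stem — -it when the last vowel of the stem is a front vowel (*danipe*, *ufi*); -luh when the last vowel of the stem is a back vowel (*pevudo*, *uta*, *inu*).
*hine*: last vowel = /e/, a front vowel → -it → *hineit*.
*jemuto*: last vowel = /o/, a back vowel → -luh → *jemutoluh*.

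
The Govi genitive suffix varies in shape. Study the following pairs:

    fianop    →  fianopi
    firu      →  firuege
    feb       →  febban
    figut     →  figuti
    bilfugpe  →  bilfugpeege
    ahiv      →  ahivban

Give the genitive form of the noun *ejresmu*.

ejresmuege

The alternation tracks the final sound of the stem — -i when the stem ends in a voiceless consonant (*fianop*, *figut*); -ban when the stem ends in a voiced consonant (*feb*, *ahiv*); -ege when the stem ends in a vowel (*firu*, *bilfugpe*).
*ejresmu* — final sound /u/ (a vowel) → -ege → *ejresmuege*.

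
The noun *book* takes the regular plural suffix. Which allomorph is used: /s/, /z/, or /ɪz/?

The stem *book* ends in a voiceless non-sibilant consonant.
The plural suffix surfaces as /ɪz/ after sibilants, /s/ after other voiceless consonants, and /z/ after other voiced sounds.
So the plural -s on *book* is pronounced /s/.

/s/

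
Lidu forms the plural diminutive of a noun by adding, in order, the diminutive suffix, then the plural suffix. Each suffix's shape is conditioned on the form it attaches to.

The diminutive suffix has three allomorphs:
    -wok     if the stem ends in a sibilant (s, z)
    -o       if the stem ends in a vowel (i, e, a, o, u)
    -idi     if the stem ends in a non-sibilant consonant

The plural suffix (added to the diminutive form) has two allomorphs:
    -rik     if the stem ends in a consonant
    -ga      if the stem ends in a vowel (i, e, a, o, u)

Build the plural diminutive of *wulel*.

wulelidiga

*wulel* — final sound /l/ (a non-sibilant consonant) → -idi → *wulelidi*.
The diminutive form *wulelidi* — final sound /i/ (a vowel) → -ga → *wulelidiga*.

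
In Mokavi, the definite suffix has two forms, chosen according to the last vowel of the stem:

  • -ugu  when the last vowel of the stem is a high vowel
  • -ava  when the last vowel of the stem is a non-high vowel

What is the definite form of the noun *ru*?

ruugu

The last vowel of *ru* is /u/, which is a high vowel, so the suffix is -ugu, giving *ruugu*.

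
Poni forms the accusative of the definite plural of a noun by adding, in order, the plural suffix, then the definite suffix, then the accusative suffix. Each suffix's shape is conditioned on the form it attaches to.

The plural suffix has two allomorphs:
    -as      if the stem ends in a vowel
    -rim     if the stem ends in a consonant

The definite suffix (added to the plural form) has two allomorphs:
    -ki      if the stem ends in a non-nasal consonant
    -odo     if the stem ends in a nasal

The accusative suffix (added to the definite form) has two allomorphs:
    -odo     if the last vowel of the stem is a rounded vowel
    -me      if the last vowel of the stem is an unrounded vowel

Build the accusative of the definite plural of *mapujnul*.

mapujnulrimodoodo

Since the final sound of *mapujnul* is /l/ (a consonant), it takes -rim, giving *mapujnulrim*.
The plural form *mapujnulrim* — final consonant /m/ (a nasal) → -odo → *mapujnulrimodo*.
The definite form *mapujnulrimodo*: last vowel = /o/, a rounded vowel → -odo → *mapujnulrimodoodo*.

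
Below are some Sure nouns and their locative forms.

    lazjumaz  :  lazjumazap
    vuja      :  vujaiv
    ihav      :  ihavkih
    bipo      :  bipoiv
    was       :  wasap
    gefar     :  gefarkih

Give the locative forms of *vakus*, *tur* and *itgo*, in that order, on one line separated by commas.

vakusap, turkih, itgoiv

The alternation tracks the final sound of the stem — -ap when the stem ends in a sibilant (*lazjumaz*, *was*); -kih when the stem ends in a non-sibilant consonant (*ihav*, *gefar*); -iv when the stem ends in a vowel (*vuja*, *bipo*).
Since the final sound of *vakus* is /s/ (a sibilant), it takes -ap, giving *vakusap*.
Since the final sound of *tur* is /r/ (a non-sibilant consonant), it takes -kih, giving *turkih*.
*itgo*: final sound = /o/, a vowel → -iv → *itgoiv*.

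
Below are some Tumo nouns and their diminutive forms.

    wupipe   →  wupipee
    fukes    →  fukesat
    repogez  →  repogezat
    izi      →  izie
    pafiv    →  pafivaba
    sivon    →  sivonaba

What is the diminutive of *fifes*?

The pattern is sibilance of the final sound: -at when the stem ends in a sibilant (*fukes*, *repogez*); -aba when the stem ends in a non-sibilant consonant (*pafiv*, *sivon*); -e when the stem ends in a vowel (*wupipe*, *izi*).
*fifes*: final sound = /s/, a sibilant → -at → *fifesat*.

fifesat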